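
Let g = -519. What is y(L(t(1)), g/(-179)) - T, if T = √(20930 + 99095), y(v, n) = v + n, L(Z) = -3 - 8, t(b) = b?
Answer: -1450/179 - 5*√4801 ≈ -354.55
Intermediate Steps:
L(Z) = -11
y(v, n) = n + v
T = 5*√4801 (T = √120025 = 5*√4801 ≈ 346.45)
y(L(t(1)), g/(-179)) - T = (-519/(-179) - 11) - 5*√4801 = (-519*(-1/179) - 11) - 5*√4801 = (519/179 - 11) - 5*√4801 = -1450/179 - 5*√4801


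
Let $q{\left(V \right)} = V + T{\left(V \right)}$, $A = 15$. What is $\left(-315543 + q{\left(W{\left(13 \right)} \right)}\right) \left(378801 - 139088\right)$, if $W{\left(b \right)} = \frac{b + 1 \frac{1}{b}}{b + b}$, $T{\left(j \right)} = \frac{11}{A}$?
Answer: $- \frac{191746038207523}{2535} \approx -7.5639 \cdot 10^{10}$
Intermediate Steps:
$T{\left(j \right)} = \frac{11}{15}$
$W{\left(b \right)} = \frac{b + \frac{1}{b}}{2 b}$
$q{\left(V \right)} = \frac{11}{15} + V$ ($q{\left(V \right)} = V + \frac{11}{15} = \frac{11}{15} + V$)
$\left(-315543 + q{\left(W{\left(13 \right)} \right)}\right) \left(378801 - 139088\right) = \left(-315543 + \left(\frac{11}{15} + \frac{1 + 13^{2}}{2 \cdot 169}\right)\right) \left(378801 - 139088\right) = \left(-315543 + \left(\frac{11}{15} + \frac{1}{2} \cdot \frac{1}{169} \left(1 + 169\right)\right)\right) 239713 = \left(-315543 + \left(\frac{11}{15} + \frac{1}{2} \cdot \frac{1}{169} \cdot 170\right)\right) 239713 = \left(-315543 + \left(\frac{11}{15} + \frac{85}{169}\right)\right) 239713 = \left(-315543 + \frac{3134}{2535}\right) 239713 = \left(- \frac{799898371}{2535}\right) 239713 = - \frac{191746038207523}{2535}$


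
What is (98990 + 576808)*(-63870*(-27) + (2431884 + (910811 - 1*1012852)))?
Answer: 2739910132734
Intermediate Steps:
(98990 + 576808)*(-63870*(-27) + (2431884 + (910811 - 1*1012852))) = 675798*(1724490 + (2431884 + (910811 - 1012852))) = 675798*(1724490 + (2431884 - 102041)) = 675798*(1724490 + 2329843) = 675798*4054333 = 2739910132734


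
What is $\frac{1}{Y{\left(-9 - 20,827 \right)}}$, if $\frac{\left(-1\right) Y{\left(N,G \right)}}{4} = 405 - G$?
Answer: $\frac{1}{1688} \approx 0.00059242$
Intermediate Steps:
$Y{\left(N,G \right)} = -1620 + 4 G$ ($Y{\left(N,G \right)} = - 4 \left(405 - G\right) = -1620 + 4 G$)
$\frac{1}{Y{\left(-9 - 20,827 \right)}} = \frac{1}{-1620 + 4 \cdot 827} = \frac{1}{-1620 + 3308} = \frac{1}{1688}$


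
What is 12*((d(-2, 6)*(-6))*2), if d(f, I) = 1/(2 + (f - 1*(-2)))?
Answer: -72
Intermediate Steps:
d(f, I) = 1/(4 + f) (d(f, I) = 1/(2 + (f + 2)) = 1/(2 + (2 + f)) = 1/(4 + f))
12*((d(-2, 6)*(-6))*2) = 12*((-6/(4 - 2))*2) = 12*((-6/2)*2) = 12*(((½)*(-6))*2) = 12*(-3*2) = 12*(-6) = -72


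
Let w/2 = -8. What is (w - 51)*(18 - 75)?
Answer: 3819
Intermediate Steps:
w = -16 (w = 2*(-8) = -16)
(w - 51)*(18 - 75) = (-16 - 51)*(18 - 75) = -67*(-57) = 3819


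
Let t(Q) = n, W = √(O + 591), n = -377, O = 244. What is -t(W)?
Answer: 377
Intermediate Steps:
W = √835 (W = √(244 + 591) = √835 ≈ 28.896)
t(Q) = -377
-t(W) = -1*(-377) = 377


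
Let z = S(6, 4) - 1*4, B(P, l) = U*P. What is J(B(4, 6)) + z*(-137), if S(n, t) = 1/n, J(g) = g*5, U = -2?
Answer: 2911/6 ≈ 485.17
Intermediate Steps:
B(P, l) = -2*P
J(g) = 5*g
z = -23/6 (z = 1/6 - 1*4 = ⅙ - 4 = -23/6 ≈ -3.8333)
J(B(4, 6)) + z*(-137) = 5*(-2*4) - 23/6*(-137) = 5*(-8) + 3151/6 = -40 + 3151/6 = 2911/6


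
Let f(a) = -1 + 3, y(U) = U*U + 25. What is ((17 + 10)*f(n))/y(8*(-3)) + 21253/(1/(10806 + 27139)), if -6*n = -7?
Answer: 484673496139/601 ≈ 8.0645e+8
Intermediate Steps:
y(U) = 25 + U² (y(U) = U² + 25 = 25 + U²)
n = 7/6 (n = -⅙*(-7) = 7/6 ≈ 1.1667)
f(a) = 2
((17 + 10)*f(n))/y(8*(-3)) + 21253/(1/(10806 + 27139)) = ((17 + 10)*2)/(25 + (8*(-3))²) + 21253/(1/(10806 + 27139)) = (27*2)/(25 + (-24)²) + 21253/(1/37945) = 54/(25 + 576) + 21253/(1/37945) = 54/601 + 21253*37945 = 54*(1/601) + 806445085 = 54/601 + 806445085 = 484673496139/601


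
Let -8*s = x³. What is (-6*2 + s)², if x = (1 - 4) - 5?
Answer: 2704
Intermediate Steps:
x = -8 (x = -3 - 5 = -8)
s = 64 (s = -⅛*(-8)³ = -⅛*(-512) = 64)
(-6*2 + s)² = (-6*2 + 64)² = (-12 + 64)² = 52² = 2704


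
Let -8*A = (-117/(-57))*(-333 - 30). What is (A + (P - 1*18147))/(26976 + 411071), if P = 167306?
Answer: 22686325/66583144 ≈ 0.34072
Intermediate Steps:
A = 14157/152 (A = -(-117/(-57))*(-333 - 30)/8 = -(-117*(-1/57))*(-363)/8 = -39*(-363)/152 = -⅛*(-14157/19) = 14157/152 ≈ 93.138)
(A + (P - 1*18147))/(26976 + 411071) = (14157/152 + (167306 - 1*18147))/(26976 + 411071) = (14157/152 + (167306 - 18147))/438047 = (14157/152 + 149159)*(1/438047) = (22686325/152)*(1/438047) = 22686325/66583144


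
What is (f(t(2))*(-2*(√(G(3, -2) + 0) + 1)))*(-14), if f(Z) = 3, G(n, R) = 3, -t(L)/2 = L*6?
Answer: 84 + 84*√3 ≈ 229.49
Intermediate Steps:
t(L) = -12*L (t(L) = -2*L*6 = -12*L)
(f(t(2))*(-2*(√(G(3, -2) + 0) + 1)))*(-14) = (3*(-2*(√(3 + 0) + 1)))*(-14) = (3*(-2*(√3 + 1)))*(-14) = (3*(-2*(1 + √3)))*(-14) = (3*(-2 - 2*√3))*(-14) = (-6 - 6*√3)*(-14) = 84 + 84*√3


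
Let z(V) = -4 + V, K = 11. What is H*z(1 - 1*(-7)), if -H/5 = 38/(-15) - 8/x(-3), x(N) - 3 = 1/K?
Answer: 5224/51 ≈ 102.43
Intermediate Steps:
x(N) = 34/11 (x(N) = 3 + 1/11 = 34/11)
H = 1306/51 (H = -5*(38/(-15) - 8/34/11) = -5*(38*(-1/15) - 8*11/34) = -5*(-38/15 - 44/17) = -5*(-1306/255) = 1306/51 ≈ 25.608)
H*z(1 - 1*(-7)) = 1306*(-4 + (1 - 1*(-7)))/51 = 1306*(-4 + (1 + 7))/51 = 1306*(-4 + 8)/51 = (1306/51)*4 = 5224/51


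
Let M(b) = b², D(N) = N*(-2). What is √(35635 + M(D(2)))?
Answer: √35651 ≈ 188.81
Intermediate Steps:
D(N) = -2*N
√(35635 + M(D(2))) = √(35635 + (-2*2)²) = √(35635 + (-4)²) = √(35635 + 16) = √35651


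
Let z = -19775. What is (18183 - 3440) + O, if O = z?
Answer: -5032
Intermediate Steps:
O = -19775
(18183 - 3440) + O = (18183 - 3440) - 19775 = 14743 - 19775 = -5032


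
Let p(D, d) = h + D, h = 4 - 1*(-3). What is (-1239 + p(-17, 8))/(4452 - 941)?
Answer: -1249/3511 ≈ -0.35574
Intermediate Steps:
h = 7 (h = 4 + 3 = 7)
p(D, d) = 7 + D
(-1239 + p(-17, 8))/(4452 - 941) = (-1239 + (7 - 17))/(4452 - 941) = (-1239 - 10)/3511 = -1249*1/3511 = -1249/3511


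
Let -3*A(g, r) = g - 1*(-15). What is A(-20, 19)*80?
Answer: 400/3 ≈ 133.33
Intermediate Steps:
A(g, r) = -5 - g/3 (A(g, r) = -(g - 1*(-15))/3 = -(g + 15)/3 = -(15 + g)/3 = -5 - g/3)
A(-20, 19)*80 = (-5 - ⅓*(-20))*80 = (-5 + 20/3)*80 = (5/3)*80 = 400/3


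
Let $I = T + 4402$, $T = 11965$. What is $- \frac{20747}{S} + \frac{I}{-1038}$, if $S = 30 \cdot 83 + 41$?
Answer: $- \frac{62960263}{2627178} \approx -23.965$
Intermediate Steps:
$I = 16367$ ($I = 11965 + 4402 = 16367$)
$S = 2531$ ($S = 2490 + 41 = 2531$)
$- \frac{20747}{S} + \frac{I}{-1038} = - \frac{20747}{2531} + \frac{16367}{-1038} = \left(-20747\right) \frac{1}{2531} + 16367 \left(- \frac{1}{1038}\right) = - \frac{20747}{2531} - \frac{16367}{1038} = - \frac{62960263}{2627178}$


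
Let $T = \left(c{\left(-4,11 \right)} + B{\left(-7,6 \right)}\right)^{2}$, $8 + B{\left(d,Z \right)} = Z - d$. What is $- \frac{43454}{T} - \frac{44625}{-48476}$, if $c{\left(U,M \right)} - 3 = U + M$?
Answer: $- \frac{2096435479}{10907100} \approx -192.21$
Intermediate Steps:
$B{\left(d,Z \right)} = -8 + Z - d$ ($B{\left(d,Z \right)} = -8 + \left(Z - d\right) = -8 + Z - d$)
$c{\left(U,M \right)} = 3 + M + U$ ($c{\left(U,M \right)} = 3 + \left(U + M\right) = 3 + \left(M + U\right) = 3 + M + U$)
$T = 225$ ($T = \left(\left(3 + 11 - 4\right) - -5\right)^{2} = \left(10 + \left(-8 + 6 + 7\right)\right)^{2} = \left(10 + 5\right)^{2} = 15^{2} = 225$)
$- \frac{43454}{T} - \frac{44625}{-48476} = - \frac{43454}{225} - \frac{44625}{-48476} = \left(-43454\right) \frac{1}{225} - - \frac{44625}{48476} = - \frac{43454}{225} + \frac{44625}{48476} = - \frac{2096435479}{10907100}$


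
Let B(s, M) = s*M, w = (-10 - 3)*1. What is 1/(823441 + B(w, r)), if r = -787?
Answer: 1/833672 ≈ 1.1995e-6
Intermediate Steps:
w = -13 (w = -13*1 = -13)
B(s, M) = M*s
1/(823441 + B(w, r)) = 1/(823441 - 787*(-13)) = 1/(823441 + 10231) = 1/833672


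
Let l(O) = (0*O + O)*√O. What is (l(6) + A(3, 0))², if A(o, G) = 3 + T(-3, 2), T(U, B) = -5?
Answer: 220 - 24*√6 ≈ 161.21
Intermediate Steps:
l(O) = O^(3/2) (l(O) = (0 + O)*√O = O*√O = O^(3/2))
A(o, G) = -2 (A(o, G) = 3 - 5 = -2)
(l(6) + A(3, 0))² = (6^(3/2) - 2)² = (6*√6 - 2)² = (-2 + 6*√6)²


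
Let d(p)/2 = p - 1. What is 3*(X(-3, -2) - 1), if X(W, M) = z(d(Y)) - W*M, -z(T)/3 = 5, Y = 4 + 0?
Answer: -66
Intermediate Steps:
Y = 4
d(p) = -2 + 2*p (d(p) = 2*(p - 1) = 2*(-1 + p) = -2 + 2*p)
z(T) = -15 (z(T) = -3*5 = -15)
X(W, M) = -15 - M*W (X(W, M) = -15 - W*M = -15 - M*W)
3*(X(-3, -2) - 1) = 3*((-15 - 1*(-2)*(-3)) - 1) = 3*((-15 - 6) - 1) = 3*(-21 - 1) = 3*(-22) = -66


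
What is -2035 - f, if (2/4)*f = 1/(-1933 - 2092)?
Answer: -8190873/4025 ≈ -2035.0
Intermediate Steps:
f = -2/4025 (f = 2/(-1933 - 2092) = 2/(-4025) = 2*(-1/4025) = -2/4025 ≈ -0.00049689)
-2035 - f = -2035 - 1*(-2/4025) = -2035 + 2/4025 = -8190873/4025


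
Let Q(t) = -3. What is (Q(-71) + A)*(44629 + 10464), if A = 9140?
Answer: 503384741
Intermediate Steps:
(Q(-71) + A)*(44629 + 10464) = (-3 + 9140)*(44629 + 10464) = 9137*55093 = 503384741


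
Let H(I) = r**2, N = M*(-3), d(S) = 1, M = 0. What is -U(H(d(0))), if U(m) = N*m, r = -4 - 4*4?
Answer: 0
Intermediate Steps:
r = -20 (r = -4 - 16 = -20)
N = 0 (N = 0*(-3) = 0)
H(I) = 400 (H(I) = (-20)**2 = 400)
U(m) = 0 (U(m) = 0*m = 0)
-U(H(d(0))) = -1*0 = 0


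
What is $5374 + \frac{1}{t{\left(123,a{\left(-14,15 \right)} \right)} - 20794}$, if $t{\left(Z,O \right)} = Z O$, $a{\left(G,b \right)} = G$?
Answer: $\frac{121000983}{22516} \approx 5374.0$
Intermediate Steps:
$t{\left(Z,O \right)} = O Z$
$5374 + \frac{1}{t{\left(123,a{\left(-14,15 \right)} \right)} - 20794} = 5374 + \frac{1}{\left(-14\right) 123 - 20794} = 5374 + \frac{1}{-1722 - 20794} = 5374 + \frac{1}{-22516} = 5374 - \frac{1}{22516} = \frac{121000983}{22516}$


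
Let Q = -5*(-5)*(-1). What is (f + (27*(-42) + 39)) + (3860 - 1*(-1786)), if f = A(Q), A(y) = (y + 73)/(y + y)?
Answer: 113751/25 ≈ 4550.0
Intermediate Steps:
Q = -25 (Q = 25*(-1) = -25)
A(y) = (73 + y)/(2*y) (A(y) = (73 + y)/((2*y)) = (73 + y)*(1/(2*y)) = (73 + y)/(2*y))
f = -24/25 (f = (1/2)*(73 - 25)/(-25) = (1/2)*(-1/25)*48 = -24/25 ≈ -0.96000)
(f + (27*(-42) + 39)) + (3860 - 1*(-1786)) = (-24/25 + (27*(-42) + 39)) + (3860 - 1*(-1786)) = (-24/25 + (-1134 + 39)) + (3860 + 1786) = (-24/25 - 1095) + 5646 = -27399/25 + 5646 = 113751/25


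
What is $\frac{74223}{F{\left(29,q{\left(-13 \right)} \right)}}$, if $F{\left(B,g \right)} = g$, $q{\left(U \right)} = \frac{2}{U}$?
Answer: $- \frac{964899}{2} \approx -4.8245 \cdot 10^{5}$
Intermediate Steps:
$\frac{74223}{F{\left(29,q{\left(-13 \right)} \right)}} = \frac{74223}{2 \frac{1}{-13}} = \frac{74223}{2 \left(- \frac{1}{13}\right)} = \frac{74223}{- \frac{2}{13}} = 74223 \left(- \frac{13}{2}\right) = - \frac{964899}{2}$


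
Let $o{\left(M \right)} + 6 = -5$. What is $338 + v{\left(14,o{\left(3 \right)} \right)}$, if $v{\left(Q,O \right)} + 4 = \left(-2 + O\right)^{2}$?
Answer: $503$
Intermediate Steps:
$o{\left(M \right)} = -11$ ($o{\left(M \right)} = -6 - 5 = -11$)
$v{\left(Q,O \right)} = -4 + \left(-2 + O\right)^{2}$
$338 + v{\left(14,o{\left(3 \right)} \right)} = 338 - 11 \left(-4 - 11\right) = 338 - -165 = 338 + 165 = 503$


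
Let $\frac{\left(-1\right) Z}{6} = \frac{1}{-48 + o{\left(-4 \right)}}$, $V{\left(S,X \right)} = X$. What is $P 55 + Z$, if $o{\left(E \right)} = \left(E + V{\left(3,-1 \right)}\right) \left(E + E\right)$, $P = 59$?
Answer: $\frac{12983}{4} \approx 3245.8$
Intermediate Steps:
$o{\left(E \right)} = 2 E \left(-1 + E\right)$ ($o{\left(E \right)} = \left(E - 1\right) \left(E + E\right) = \left(-1 + E\right) 2 E = 2 E \left(-1 + E\right)$)
$Z = \frac{3}{4}$ ($Z = - \frac{6}{-48 + 2 \left(-4\right) \left(-1 - 4\right)} = - \frac{6}{-48 + 2 \left(-4\right) \left(-5\right)} = - \frac{6}{-48 + 40} = - \frac{6}{-8} = \left(-6\right) \left(- \frac{1}{8}\right) = \frac{3}{4} \approx 0.75$)
$P 55 + Z = 59 \cdot 55 + \frac{3}{4} = 3245 + \frac{3}{4} = \frac{12983}{4}$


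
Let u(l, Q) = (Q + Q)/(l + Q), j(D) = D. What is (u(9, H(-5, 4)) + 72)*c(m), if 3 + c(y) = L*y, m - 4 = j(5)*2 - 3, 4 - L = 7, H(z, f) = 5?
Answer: -18324/7 ≈ -2617.7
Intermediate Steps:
L = -3 (L = 4 - 1*7 = 4 - 7 = -3)
u(l, Q) = 2*Q/(Q + l) (u(l, Q) = (2*Q)/(Q + l) = 2*Q/(Q + l))
m = 11 (m = 4 + (5*2 - 3) = 4 + (10 - 3) = 4 + 7 = 11)
c(y) = -3 - 3*y
(u(9, H(-5, 4)) + 72)*c(m) = (2*5/(5 + 9) + 72)*(-3 - 3*11) = (2*5/14 + 72)*(-3 - 33) = (2*5*(1/14) + 72)*(-36) = (5/7 + 72)*(-36) = (509/7)*(-36) = -18324/7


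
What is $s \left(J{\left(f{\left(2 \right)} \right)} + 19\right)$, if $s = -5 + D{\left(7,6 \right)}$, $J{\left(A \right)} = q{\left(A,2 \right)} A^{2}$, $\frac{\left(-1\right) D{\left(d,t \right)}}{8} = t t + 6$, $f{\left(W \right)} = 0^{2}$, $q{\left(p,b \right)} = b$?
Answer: $-6479$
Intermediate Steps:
$f{\left(W \right)} = 0$
$D{\left(d,t \right)} = -48 - 8 t^{2}$ ($D{\left(d,t \right)} = - 8 \left(t t + 6\right) = - 8 \left(t^{2} + 6\right) = - 8 \left(6 + t^{2}\right) = -48 - 8 t^{2}$)
$J{\left(A \right)} = 2 A^{2}$
$s = -341$ ($s = -5 - \left(48 + 8 \cdot 6^{2}\right) = -5 - 336 = -341$)
$s \left(J{\left(f{\left(2 \right)} \right)} + 19\right) = - 341 \left(2 \cdot 0^{2} + 19\right) = - 341 \left(2 \cdot 0 + 19\right) = - 341 \left(0 + 19\right) = \left(-341\right) 19 = -6479$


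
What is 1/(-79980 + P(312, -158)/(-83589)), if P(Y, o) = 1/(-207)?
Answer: -17302923/1383887781539 ≈ -1.2503e-5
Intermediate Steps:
P(Y, o) = -1/207
1/(-79980 + P(312, -158)/(-83589)) = 1/(-79980 - 1/207/(-83589)) = 1/(-79980 - 1/207*(-1/83589)) = 1/(-79980 + 1/17302923) = 1/(-1383887781539/17302923) = -17302923/1383887781539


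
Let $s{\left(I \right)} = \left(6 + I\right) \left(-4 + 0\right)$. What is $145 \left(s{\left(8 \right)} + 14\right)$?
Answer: $-6090$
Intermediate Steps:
$s{\left(I \right)} = -24 - 4 I$ ($s{\left(I \right)} = \left(6 + I\right) \left(-4\right) = -24 - 4 I$)
$145 \left(s{\left(8 \right)} + 14\right) = 145 \left(\left(-24 - 32\right) + 14\right) = 145 \left(-56 + 14\right) = 145 \left(-42\right) = -6090$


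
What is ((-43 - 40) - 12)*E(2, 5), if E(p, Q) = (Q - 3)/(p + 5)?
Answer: -190/7 ≈ -27.143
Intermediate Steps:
E(p, Q) = (-3 + Q)/(5 + p)
((-43 - 40) - 12)*E(2, 5) = ((-43 - 40) - 12)*((-3 + 5)/(5 + 2)) = (-83 - 12)*(2/7) = -95*2/7 = -190/7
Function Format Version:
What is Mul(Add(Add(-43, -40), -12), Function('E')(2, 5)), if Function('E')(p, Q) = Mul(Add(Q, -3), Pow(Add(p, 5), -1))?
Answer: Rational(-190, 7) ≈ -27.143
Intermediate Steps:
Function('E')(p, Q) = Mul(Pow(Add(5, p), -1), Add(-3, Q)) (Function('E')(p, Q) = Mul(Add(-3, Q), Pow(Add(5, p), -1)) = Mul(Pow(Add(5, p), -1), Add(-3, Q)))
Mul(Add(Add(-43, -40), -12), Function('E')(2, 5)) = Mul(Add(Add(-43, -40), -12), Mul(Pow(Add(5, 2), -1), Add(-3, 5))) = Mul(Add(-83, -12), Mul(Pow(7, -1), 2)) = Mul(-95, Mul(Rational(1, 7), 2)) = Mul(-95, Rational(2, 7)) = Rational(-190, 7)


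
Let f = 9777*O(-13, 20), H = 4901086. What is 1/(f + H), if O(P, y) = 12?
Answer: 1/5018410 ≈ 1.9927e-7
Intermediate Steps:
f = 117324 (f = 9777*12 = 117324)
1/(f + H) = 1/(117324 + 4901086) = 1/5018410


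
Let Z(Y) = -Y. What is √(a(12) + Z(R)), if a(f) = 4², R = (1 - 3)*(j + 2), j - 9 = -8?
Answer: √22 ≈ 4.6904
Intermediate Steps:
j = 1 (j = 9 - 8 = 1)
R = -6 (R = (1 - 3)*(1 + 2) = -2*3 = -6)
a(f) = 16
√(a(12) + Z(R)) = √(16 - 1*(-6)) = √(16 + 6) = √22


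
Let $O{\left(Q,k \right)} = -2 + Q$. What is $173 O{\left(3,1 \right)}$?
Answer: $173$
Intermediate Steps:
$173 O{\left(3,1 \right)} = 173 \left(-2 + 3\right) = 173 \cdot 1 = 173$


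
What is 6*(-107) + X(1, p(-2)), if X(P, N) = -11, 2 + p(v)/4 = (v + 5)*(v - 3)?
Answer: -653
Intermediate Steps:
p(v) = -8 + 4*(-3 + v)*(5 + v) (p(v) = -8 + 4*((v + 5)*(v - 3)) = -8 + 4*((5 + v)*(-3 + v)) = -8 + 4*((-3 + v)*(5 + v)) = -8 + 4*(-3 + v)*(5 + v))
6*(-107) + X(1, p(-2)) = 6*(-107) - 11 = -642 - 11 = -653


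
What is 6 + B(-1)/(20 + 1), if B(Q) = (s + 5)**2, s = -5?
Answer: 6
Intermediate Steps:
B(Q) = 0 (B(Q) = (-5 + 5)**2 = 0**2 = 0)
6 + B(-1)/(20 + 1) = 6 + 0/(20 + 1) = 6 + 0/21 = 6 + (1/21)*0 = 6 + 0 = 6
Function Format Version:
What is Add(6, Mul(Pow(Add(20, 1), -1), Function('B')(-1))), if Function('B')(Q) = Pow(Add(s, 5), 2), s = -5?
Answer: 6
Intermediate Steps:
Function('B')(Q) = 0 (Function('B')(Q) = Pow(Add(-5, 5), 2) = Pow(0, 2) = 0)
Add(6, Mul(Pow(Add(20, 1), -1), Function('B')(-1))) = Add(6, Mul(Pow(Add(20, 1), -1), 0)) = Add(6, Mul(Pow(21, -1), 0)) = Add(6, Mul(Rational(1, 21), 0)) = Add(6, 0) = 6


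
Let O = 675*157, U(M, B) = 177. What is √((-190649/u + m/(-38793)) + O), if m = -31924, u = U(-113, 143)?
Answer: 3*√6784156915426994/762929 ≈ 323.88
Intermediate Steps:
u = 177
O = 105975
√((-190649/u + m/(-38793)) + O) = √((-190649/177 - 31924/(-38793)) + 105975) = √((-190649*1/177 - 31924*(-1/38793)) + 105975) = √((-190649/177 + 31924/38793) + 105975) = √(-821132901/762929 + 105975) = √(80030267874/762929) = 3*√6784156915426994/762929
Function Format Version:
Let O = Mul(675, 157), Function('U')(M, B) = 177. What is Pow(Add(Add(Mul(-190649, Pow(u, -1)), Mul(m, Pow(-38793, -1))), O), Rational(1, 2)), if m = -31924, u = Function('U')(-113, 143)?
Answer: Mul(Rational(3, 762929), Pow(6784156915426994, Rational(1, 2))) ≈ 323.88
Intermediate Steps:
u = 177
O = 105975
Pow(Add(Add(Mul(-190649, Pow(u, -1)), Mul(m, Pow(-38793, -1))), O), Rational(1, 2)) = Pow(Add(Add(Mul(-190649, Pow(177, -1)), Mul(-31924, Pow(-38793, -1))), 105975), Rational(1, 2)) = Pow(Add(Add(Mul(-190649, Rational(1, 177)), Mul(-31924, Rational(-1, 38793))), 105975), Rational(1, 2)) = Pow(Add(Add(Rational(-190649, 177), Rational(31924, 38793)), 105975), Rational(1, 2)) = Pow(Add(Rational(-821132901, 762929), 105975), Rational(1, 2)) = Pow(Rational(80030267874, 762929), Rational(1, 2)) = Mul(Rational(3, 762929), Pow(6784156915426994, Rational(1, 2)))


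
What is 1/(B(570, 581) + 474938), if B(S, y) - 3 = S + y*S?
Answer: 1/806681 ≈ 1.2396e-6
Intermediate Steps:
B(S, y) = 3 + S + S*y (B(S, y) = 3 + (S + y*S) = 3 + (S + S*y) = 3 + S + S*y)
1/(B(570, 581) + 474938) = 1/((3 + 570 + 570*581) + 474938) = 1/((3 + 570 + 331170) + 474938) = 1/(331743 + 474938) = 1/806681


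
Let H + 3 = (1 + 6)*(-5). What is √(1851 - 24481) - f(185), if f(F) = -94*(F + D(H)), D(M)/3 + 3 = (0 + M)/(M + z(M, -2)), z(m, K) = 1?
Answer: 622844/37 + I*√22630 ≈ 16834.0 + 150.43*I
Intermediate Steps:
H = -38 (H = -3 + (1 + 6)*(-5) = -3 + 7*(-5) = -3 - 35 = -38)
D(M) = -9 + 3*M/(1 + M) (D(M) = -9 + 3*((0 + M)/(M + 1)) = -9 + 3*(M/(1 + M)) = -9 + 3*M/(1 + M))
f(F) = 20586/37 - 94*F (f(F) = -94*(F + 3*(-3 - 2*(-38))/(1 - 38)) = -94*(F + 3*(-3 + 76)/(-37)) = -94*(F + 3*(-1/37)*73) = -94*(F - 219/37) = -94*(-219/37 + F) = 20586/37 - 94*F)
√(1851 - 24481) - f(185) = √(1851 - 24481) - (20586/37 - 94*185) = √(-22630) - (20586/37 - 17390) = I*√22630 - 1*(-622844/37) = I*√22630 + 622844/37 = 622844/37 + I*√22630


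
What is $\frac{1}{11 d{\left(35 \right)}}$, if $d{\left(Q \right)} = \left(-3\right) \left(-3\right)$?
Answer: $\frac{1}{99} \approx 0.010101$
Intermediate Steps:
$d{\left(Q \right)} = 9$
$\frac{1}{11 d{\left(35 \right)}} = \frac{1}{11 \cdot 9} = \frac{1}{99}$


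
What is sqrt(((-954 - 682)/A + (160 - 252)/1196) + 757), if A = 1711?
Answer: 2*sqrt(93503855549)/22243 ≈ 27.495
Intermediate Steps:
sqrt(((-954 - 682)/A + (160 - 252)/1196) + 757) = sqrt(((-954 - 682)/1711 + (160 - 252)/1196) + 757) = sqrt((-1636*1/1711 - 92*1/1196) + 757) = sqrt((-1636/1711 - 1/13) + 757) = sqrt(-22979/22243 + 757) = sqrt(16814972/22243) = 2*sqrt(93503855549)/22243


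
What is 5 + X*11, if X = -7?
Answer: -72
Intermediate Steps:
5 + X*11 = 5 - 7*11 = 5 - 77 = -72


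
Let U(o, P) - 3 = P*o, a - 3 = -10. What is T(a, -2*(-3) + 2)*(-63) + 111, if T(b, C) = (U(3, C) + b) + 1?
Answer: -1212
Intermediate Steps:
a = -7 (a = 3 - 10 = -7)
U(o, P) = 3 + P*o
T(b, C) = 4 + b + 3*C (T(b, C) = ((3 + C*3) + b) + 1 = ((3 + 3*C) + b) + 1 = (3 + b + 3*C) + 1 = 4 + b + 3*C)
T(a, -2*(-3) + 2)*(-63) + 111 = (4 - 7 + 3*(-2*(-3) + 2))*(-63) + 111 = (4 - 7 + 3*(6 + 2))*(-63) + 111 = (4 - 7 + 3*8)*(-63) + 111 = (4 - 7 + 24)*(-63) + 111 = 21*(-63) + 111 = -1323 + 111 = -1212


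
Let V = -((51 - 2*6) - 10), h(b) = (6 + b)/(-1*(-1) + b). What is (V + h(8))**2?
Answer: 61009/81 ≈ 753.20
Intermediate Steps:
h(b) = (6 + b)/(1 + b)
V = -29 (V = -((51 - 12) - 10) = -(39 - 10) = -1*29 = -29)
(V + h(8))**2 = (-29 + (6 + 8)/(1 + 8))**2 = (-29 + 14/9)**2 = (-247/9)**2 = 61009/81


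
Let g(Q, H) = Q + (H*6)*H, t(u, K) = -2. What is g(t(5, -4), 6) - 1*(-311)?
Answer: 525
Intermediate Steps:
g(Q, H) = Q + 6*H**2 (g(Q, H) = Q + (6*H)*H = Q + 6*H**2)
g(t(5, -4), 6) - 1*(-311) = (-2 + 6*6**2) - 1*(-311) = (-2 + 6*36) + 311 = (-2 + 216) + 311 = 214 + 311 = 525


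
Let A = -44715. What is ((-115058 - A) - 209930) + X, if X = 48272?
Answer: -232001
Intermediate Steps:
((-115058 - A) - 209930) + X = ((-115058 - 1*(-44715)) - 209930) + 48272 = ((-115058 + 44715) - 209930) + 48272 = (-70343 - 209930) + 48272 = -280273 + 48272 = -232001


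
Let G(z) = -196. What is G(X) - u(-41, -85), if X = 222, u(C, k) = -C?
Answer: -237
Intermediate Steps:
G(X) - u(-41, -85) = -196 - (-1)*(-41) = -196 - 1*41 = -196 - 41 = -237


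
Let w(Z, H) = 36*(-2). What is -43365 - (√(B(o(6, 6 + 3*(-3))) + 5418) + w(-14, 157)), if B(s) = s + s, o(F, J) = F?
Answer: -43293 - √5430 ≈ -43367.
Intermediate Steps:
w(Z, H) = -72
B(s) = 2*s
-43365 - (√(B(o(6, 6 + 3*(-3))) + 5418) + w(-14, 157)) = -43365 - (√(2*6 + 5418) - 72) = -43365 - (√(12 + 5418) - 72) = -43365 - (√5430 - 72) = -43365 - (-72 + √5430) = -43365 + (72 - √5430) = -43293 - √5430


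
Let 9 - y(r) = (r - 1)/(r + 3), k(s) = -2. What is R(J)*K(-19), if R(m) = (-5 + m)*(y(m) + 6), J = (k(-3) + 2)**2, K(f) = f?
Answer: 4370/3 ≈ 1456.7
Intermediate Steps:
y(r) = 9 - (-1 + r)/(3 + r) (y(r) = 9 - (r - 1)/(r + 3) = 9 - (-1 + r)/(3 + r))
J = 0 (J = (-2 + 2)**2 = 0**2 = 0)
R(m) = (-5 + m)*(6 + 4*(7 + 2*m)/(3 + m)) (R(m) = (-5 + m)*(4*(7 + 2*m)/(3 + m) + 6) = (-5 + m)*(6 + 4*(7 + 2*m)/(3 + m)))
R(J)*K(-19) = (2*(-115 - 12*0 + 7*0**2)/(3 + 0))*(-19) = (2*(-115 + 0 + 7*0)/3)*(-19) = (2*(1/3)*(-115 + 0 + 0))*(-19) = (2*(1/3)*(-115))*(-19) = -230/3*(-19) = 4370/3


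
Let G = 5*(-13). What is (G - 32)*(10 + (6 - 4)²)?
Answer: -1358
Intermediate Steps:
G = -65
(G - 32)*(10 + (6 - 4)²) = (-65 - 32)*(10 + (6 - 4)²) = -97*(10 + 2²) = -97*(10 + 4) = -97*14 = -1358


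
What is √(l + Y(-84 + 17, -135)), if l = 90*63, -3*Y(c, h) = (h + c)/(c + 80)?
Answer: 2*√2157987/39 ≈ 75.334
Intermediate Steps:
Y(c, h) = -(c + h)/(3*(80 + c)) (Y(c, h) = -(h + c)/(3*(c + 80)) = -(c + h)/(3*(80 + c)))
l = 5670
√(l + Y(-84 + 17, -135)) = √(5670 + (-(-84 + 17) - 1*(-135))/(3*(80 + (-84 + 17)))) = √(5670 + (-1*(-67) + 135)/(3*(80 - 67))) = √(5670 + (⅓)*(67 + 135)/13) = √(5670 + (⅓)*(1/13)*202) = √(5670 + 202/39) = √(221332/39) = 2*√2157987/39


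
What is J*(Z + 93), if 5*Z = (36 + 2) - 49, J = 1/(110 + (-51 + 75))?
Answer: 227/335 ≈ 0.67761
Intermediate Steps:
J = 1/134 (J = 1/(110 + 24) = 1/134 ≈ 0.0074627)
Z = -11/5 (Z = ((36 + 2) - 49)/5 = (38 - 49)/5 = (1/5)*(-11) = -11/5 ≈ -2.2000)
J*(Z + 93) = (-11/5 + 93)/134 = (1/134)*(454/5) = 227/335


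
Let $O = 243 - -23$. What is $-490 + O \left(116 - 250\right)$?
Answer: $-36134$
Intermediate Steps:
$O = 266$ ($O = 243 + 23 = 266$)
$-490 + O \left(116 - 250\right) = -490 + 266 \left(116 - 250\right) = -490 + 266 \left(-134\right) = -490 - 35644 = -36134$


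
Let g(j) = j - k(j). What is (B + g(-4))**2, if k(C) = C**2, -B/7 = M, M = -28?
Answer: 30976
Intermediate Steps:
B = 196 (B = -7*(-28) = 196)
g(j) = j - j**2
(B + g(-4))**2 = (196 - 4*(1 - 1*(-4)))**2 = (196 - 4*(1 + 4))**2 = (196 - 4*5)**2 = (196 - 20)**2 = 176**2 = 30976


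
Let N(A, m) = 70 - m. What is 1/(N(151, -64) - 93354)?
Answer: -1/93220 ≈ -1.0727e-5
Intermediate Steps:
1/(N(151, -64) - 93354) = 1/((70 - 1*(-64)) - 93354) = 1/((70 + 64) - 93354) = 1/(134 - 93354) = 1/(-93220) = -1/93220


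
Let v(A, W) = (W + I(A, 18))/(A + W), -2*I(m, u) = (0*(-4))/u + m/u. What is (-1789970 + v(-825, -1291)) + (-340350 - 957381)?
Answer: -78402888575/25392 ≈ -3.0877e+6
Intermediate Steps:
I(m, u) = -m/(2*u) (I(m, u) = -((0*(-4))/u + m/u)/2 = -(0/u + m/u)/2 = -(0 + m/u)/2 = -m/(2*u))
v(A, W) = (W - A/36)/(A + W) (v(A, W) = (W - ½*A/18)/(A + W) = (W - ½*A*1/18)/(A + W) = (W - A/36)/(A + W))
(-1789970 + v(-825, -1291)) + (-340350 - 957381) = (-1789970 + (-1291 - 1/36*(-825))/(-825 - 1291)) + (-340350 - 957381) = (-1789970 + (-1291 + 275/12)/(-2116)) - 1297731 = (-1789970 - 1/2116*(-15217/12)) - 1297731 = (-1789970 + 15217/25392) - 1297731 = -45450903023/25392 - 1297731 = -78402888575/25392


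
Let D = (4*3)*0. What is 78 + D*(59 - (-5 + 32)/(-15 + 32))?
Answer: 78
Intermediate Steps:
D = 0 (D = 12*0 = 0)
78 + D*(59 - (-5 + 32)/(-15 + 32)) = 78 + 0*(59 - (-5 + 32)/(-15 + 32)) = 78 + 0*(59 - 27/17) = 78 + 0*(976/17) = 78 + 0 = 78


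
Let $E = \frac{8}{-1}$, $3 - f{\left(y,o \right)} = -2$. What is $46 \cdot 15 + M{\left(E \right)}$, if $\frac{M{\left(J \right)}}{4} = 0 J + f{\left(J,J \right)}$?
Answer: $710$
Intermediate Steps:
$f{\left(y,o \right)} = 5$ ($f{\left(y,o \right)} = 3 - -2 = 3 + 2 = 5$)
$E = -8$ ($E = 8 \left(-1\right) = -8$)
$M{\left(J \right)} = 20$ ($M{\left(J \right)} = 4 \left(0 J + 5\right) = 4 \left(0 + 5\right) = 4 \cdot 5 = 20$)
$46 \cdot 15 + M{\left(E \right)} = 46 \cdot 15 + 20 = 690 + 20 = 710$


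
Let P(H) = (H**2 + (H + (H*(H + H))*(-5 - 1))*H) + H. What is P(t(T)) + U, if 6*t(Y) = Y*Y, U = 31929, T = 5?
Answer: 186599/6 ≈ 31100.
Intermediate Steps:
t(Y) = Y**2/6 (t(Y) = (Y*Y)/6 = Y**2/6)
P(H) = H + H**2 + H*(H - 12*H**2) (P(H) = (H**2 + (H + (H*(2*H))*(-6))*H) + H = (H**2 + (H + (2*H**2)*(-6))*H) + H = (H**2 + (H - 12*H**2)*H) + H = (H**2 + H*(H - 12*H**2)) + H = H + H**2 + H*(H - 12*H**2))
P(t(T)) + U = ((1/6)*5**2)*(1 - 12*((1/6)*5**2)**2 + 2*((1/6)*5**2)) + 31929 = ((1/6)*25)*(1 - 12*((1/6)*25)**2 + 2*((1/6)*25)) + 31929 = 25*(1 - 12*(25/6)**2 + 2*(25/6))/6 + 31929 = 25*(1 - 12*625/36 + 25/3)/6 + 31929 = 25*(1 - 625/3 + 25/3)/6 + 31929 = (25/6)*(-199) + 31929 = -4975/6 + 31929 = 186599/6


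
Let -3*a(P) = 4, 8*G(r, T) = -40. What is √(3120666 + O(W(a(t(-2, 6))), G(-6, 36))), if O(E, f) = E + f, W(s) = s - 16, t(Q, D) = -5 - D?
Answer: √28085793/3 ≈ 1766.5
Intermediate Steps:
G(r, T) = -5 (G(r, T) = (⅛)*(-40) = -5)
a(P) = -4/3 (a(P) = -⅓*4 = -4/3)
W(s) = -16 + s
√(3120666 + O(W(a(t(-2, 6))), G(-6, 36))) = √(3120666 + ((-16 - 4/3) - 5)) = √(3120666 + (-52/3 - 5)) = √(3120666 - 67/3) = √(9361931/3) = √28085793/3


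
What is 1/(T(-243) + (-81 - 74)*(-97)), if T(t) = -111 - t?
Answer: 1/15167 ≈ 6.5933e-5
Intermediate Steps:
1/(T(-243) + (-81 - 74)*(-97)) = 1/((-111 - 1*(-243)) + (-81 - 74)*(-97)) = 1/((-111 + 243) - 155*(-97)) = 1/(132 + 15035) = 1/15167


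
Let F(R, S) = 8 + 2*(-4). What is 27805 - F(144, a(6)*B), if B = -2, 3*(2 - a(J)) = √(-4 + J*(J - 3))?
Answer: 27805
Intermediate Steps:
a(J) = 2 - √(-4 + J*(-3 + J))/3 (a(J) = 2 - √(-4 + J*(J - 3))/3 = 2 - √(-4 + J*(-3 + J))/3)
F(R, S) = 0 (F(R, S) = 8 - 8 = 0)
27805 - F(144, a(6)*B) = 27805 - 1*0 = 27805 + 0 = 27805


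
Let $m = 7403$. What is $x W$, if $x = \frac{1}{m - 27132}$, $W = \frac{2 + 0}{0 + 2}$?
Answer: $- \frac{1}{19729} \approx -5.0687 \cdot 10^{-5}$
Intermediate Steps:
$W = 1$ ($W = \frac{2}{2} = 2 \cdot \frac{1}{2} = 1$)
$x = - \frac{1}{19729}$ ($x = \frac{1}{7403 - 27132} = \frac{1}{-19729} = - \frac{1}{19729} \approx -5.0687 \cdot 10^{-5}$)
$x W = \left(- \frac{1}{19729}\right) 1 = - \frac{1}{19729}$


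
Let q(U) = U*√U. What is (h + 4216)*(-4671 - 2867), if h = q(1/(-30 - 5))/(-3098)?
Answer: -31780208 - 3769*I*√35/1897525 ≈ -3.178e+7 - 0.011751*I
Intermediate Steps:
q(U) = U^(3/2)
h = I*√35/3795050 (h = (1/(-30 - 5))^(3/2)/(-3098) = (1/(-35))^(3/2)*(-1/3098) = (-1/35)^(3/2)*(-1/3098) = -I*√35/1225*(-1/3098) = I*√35/3795050 ≈ 1.5589e-6*I)
(h + 4216)*(-4671 - 2867) = (I*√35/3795050 + 4216)*(-4671 - 2867) = (4216 + I*√35/3795050)*(-7538) = -31780208 - 3769*I*√35/1897525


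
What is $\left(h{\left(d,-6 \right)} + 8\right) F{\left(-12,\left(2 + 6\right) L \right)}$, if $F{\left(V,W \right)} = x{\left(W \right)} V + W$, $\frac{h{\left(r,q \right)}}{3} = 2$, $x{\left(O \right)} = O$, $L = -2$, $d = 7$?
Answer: $2464$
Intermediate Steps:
$h{\left(r,q \right)} = 6$ ($h{\left(r,q \right)} = 3 \cdot 2 = 6$)
$F{\left(V,W \right)} = W + V W$ ($F{\left(V,W \right)} = W V + W = V W + W = W + V W$)
$\left(h{\left(d,-6 \right)} + 8\right) F{\left(-12,\left(2 + 6\right) L \right)} = \left(6 + 8\right) \left(2 + 6\right) \left(-2\right) \left(1 - 12\right) = 14 \cdot 8 \left(-2\right) \left(-11\right) = 14 \left(\left(-16\right) \left(-11\right)\right) = 14 \cdot 176 = 2464$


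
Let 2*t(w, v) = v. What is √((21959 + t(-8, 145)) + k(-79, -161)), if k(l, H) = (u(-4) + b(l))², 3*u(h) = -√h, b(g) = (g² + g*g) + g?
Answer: √(5538831842 - 595344*I)/6 ≈ 12404.0 - 0.66662*I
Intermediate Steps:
b(g) = g + 2*g² (b(g) = (g² + g²) + g = 2*g² + g = g + 2*g²)
u(h) = -√h/3 (u(h) = (-√h)/3 = -√h/3)
t(w, v) = v/2
k(l, H) = (-2*I/3 + l*(1 + 2*l))²
√((21959 + t(-8, 145)) + k(-79, -161)) = √((21959 + (½)*145) + (-2*I + 3*(-79)*(1 + 2*(-79)))²/9) = √((21959 + 145/2) + (-2*I + 3*(-79)*(1 - 158))²/9) = √(44063/2 + (-2*I + 3*(-79)*(-157))²/9) = √(44063/2 + (-2*I + 37209)²/9) = √(44063/2 + (37209 - 2*I)²/9)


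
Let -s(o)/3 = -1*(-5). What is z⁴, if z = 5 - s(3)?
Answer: 160000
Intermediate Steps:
s(o) = -15 (s(o) = -(-3)*(-5) = -3*5 = -15)
z = 20 (z = 5 - 1*(-15) = 5 + 15 = 20)
z⁴ = 20⁴ = 160000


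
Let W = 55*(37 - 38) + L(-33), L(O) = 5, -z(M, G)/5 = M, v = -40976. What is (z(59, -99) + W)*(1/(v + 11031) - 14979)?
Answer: 30949684764/5989 ≈ 5.1678e+6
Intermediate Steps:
z(M, G) = -5*M
W = -50 (W = 55*(37 - 38) + 5 = 55*(-1) + 5 = -55 + 5 = -50)
(z(59, -99) + W)*(1/(v + 11031) - 14979) = (-5*59 - 50)*(1/(-40976 + 11031) - 14979) = (-295 - 50)*(1/(-29945) - 14979) = -345*(-1/29945 - 14979) = -345*(-448546156/29945) = 30949684764/5989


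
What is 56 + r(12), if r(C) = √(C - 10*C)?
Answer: 56 + 6*I*√3 ≈ 56.0 + 10.392*I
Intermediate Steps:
r(C) = 3*√(-C) (r(C) = √(-9*C) = 3*√(-C))
56 + r(12) = 56 + 3*√(-1*12) = 56 + 3*√(-12) = 56 + 3*(2*I*√3) = 56 + 6*I*√3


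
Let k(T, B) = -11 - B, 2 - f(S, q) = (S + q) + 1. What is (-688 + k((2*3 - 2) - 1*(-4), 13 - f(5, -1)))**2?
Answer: 511225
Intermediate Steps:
f(S, q) = 1 - S - q (f(S, q) = 2 - ((S + q) + 1) = 2 - (1 + S + q) = 2 + (-1 - S - q) = 1 - S - q)
(-688 + k((2*3 - 2) - 1*(-4), 13 - f(5, -1)))**2 = (-688 + (-11 - (13 - (1 - 1*5 - 1*(-1)))))**2 = (-688 + (-11 - (13 - (1 - 5 + 1))))**2 = (-688 + (-11 - (13 - 1*(-3))))**2 = (-688 + (-11 - (13 + 3)))**2 = (-688 + (-11 - 1*16))**2 = (-688 + (-11 - 16))**2 = (-688 - 27)**2 = (-715)**2 = 511225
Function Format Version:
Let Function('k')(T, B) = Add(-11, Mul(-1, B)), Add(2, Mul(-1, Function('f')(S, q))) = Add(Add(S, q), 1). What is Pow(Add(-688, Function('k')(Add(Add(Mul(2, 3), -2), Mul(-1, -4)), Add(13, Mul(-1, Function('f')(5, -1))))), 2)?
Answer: 511225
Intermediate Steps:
Function('f')(S, q) = Add(1, Mul(-1, S), Mul(-1, q)) (Function('f')(S, q) = Add(2, Mul(-1, Add(Add(S, q), 1))) = Add(2, Mul(-1, Add(1, S, q))) = Add(2, Add(-1, Mul(-1, S), Mul(-1, q))) = Add(1, Mul(-1, S), Mul(-1, q)))
Pow(Add(-688, Function('k')(Add(Add(Mul(2, 3), -2), Mul(-1, -4)), Add(13, Mul(-1, Function('f')(5, -1))))), 2) = Pow(Add(-688, Add(-11, Mul(-1, Add(13, Mul(-1, Add(1, Mul(-1, 5), Mul(-1, -1))))))), 2) = Pow(Add(-688, Add(-11, Mul(-1, Add(13, Mul(-1, Add(1, -5, 1)))))), 2) = Pow(Add(-688, Add(-11, Mul(-1, Add(13, Mul(-1, -3))))), 2) = Pow(Add(-688, Add(-11, Mul(-1, Add(13, 3)))), 2) = Pow(Add(-688, Add(-11, Mul(-1, 16))), 2) = Pow(Add(-688, Add(-11, -16)), 2) = Pow(Add(-688, -27), 2) = Pow(-715, 2) = 511225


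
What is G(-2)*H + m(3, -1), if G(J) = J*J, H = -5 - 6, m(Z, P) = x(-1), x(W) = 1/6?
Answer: -263/6 ≈ -43.833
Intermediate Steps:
x(W) = 1/6
m(Z, P) = 1/6
H = -11
G(J) = J**2
G(-2)*H + m(3, -1) = (-2)**2*(-11) + 1/6 = 4*(-11) + 1/6 = -44 + 1/6 = -263/6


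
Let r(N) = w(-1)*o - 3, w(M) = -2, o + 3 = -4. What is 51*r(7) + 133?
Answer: 694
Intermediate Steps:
o = -7 (o = -3 - 4 = -7)
r(N) = 11 (r(N) = -2*(-7) - 3 = 14 - 3 = 11)
51*r(7) + 133 = 51*11 + 133 = 561 + 133 = 694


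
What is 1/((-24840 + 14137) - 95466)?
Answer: -1/106169 ≈ -9.4189e-6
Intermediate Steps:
1/((-24840 + 14137) - 95466) = 1/(-10703 - 95466) = 1/(-106169) = -1/106169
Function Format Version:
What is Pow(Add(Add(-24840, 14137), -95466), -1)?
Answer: Rational(-1, 106169) ≈ -9.4189e-6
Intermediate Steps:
Pow(Add(Add(-24840, 14137), -95466), -1) = Pow(Add(-10703, -95466), -1) = Pow(-106169, -1) = Rational(-1, 106169)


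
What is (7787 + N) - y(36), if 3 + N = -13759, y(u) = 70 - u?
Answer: -6009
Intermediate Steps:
N = -13762 (N = -3 - 13759 = -13762)
(7787 + N) - y(36) = (7787 - 13762) - (70 - 1*36) = -5975 - (70 - 36) = -5975 - 1*34 = -5975 - 34 = -6009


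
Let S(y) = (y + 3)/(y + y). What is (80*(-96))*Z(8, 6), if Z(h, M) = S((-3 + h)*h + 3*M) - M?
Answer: 1219200/29 ≈ 42041.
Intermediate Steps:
S(y) = (3 + y)/(2*y) (S(y) = (3 + y)/((2*y)) = (3 + y)*(1/(2*y)) = (3 + y)/(2*y))
Z(h, M) = -M + (3 + 3*M + h*(-3 + h))/(2*(3*M + h*(-3 + h))) (Z(h, M) = (3 + ((-3 + h)*h + 3*M))/(2*((-3 + h)*h + 3*M)) - M = (3 + (h*(-3 + h) + 3*M))/(2*(h*(-3 + h) + 3*M)) - M = (3 + (3*M + h*(-3 + h)))/(2*(3*M + h*(-3 + h))) - M = (3 + 3*M + h*(-3 + h))/(2*(3*M + h*(-3 + h))) - M = -M + (3 + 3*M + h*(-3 + h))/(2*(3*M + h*(-3 + h))))
(80*(-96))*Z(8, 6) = (80*(-96))*((3 + 8² - 3*8 + 3*6 - 2*6*(8² - 3*8 + 3*6))/(2*(8² - 3*8 + 3*6))) = -3840*(3 + 64 - 24 + 18 - 2*6*(64 - 24 + 18))/(64 - 24 + 18) = -3840*(3 + 64 - 24 + 18 - 2*6*58)/58 = -3840*(3 + 64 - 24 + 18 - 696)/58 = -3840*(-635)/58 = -7680*(-635/116) = 1219200/29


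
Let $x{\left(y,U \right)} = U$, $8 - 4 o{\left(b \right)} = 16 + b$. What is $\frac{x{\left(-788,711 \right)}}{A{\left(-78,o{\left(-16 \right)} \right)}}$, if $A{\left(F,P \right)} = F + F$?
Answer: $- \frac{237}{52} \approx -4.5577$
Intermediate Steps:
$o{\left(b \right)} = -2 - \frac{b}{4}$ ($o{\left(b \right)} = 2 - \frac{16 + b}{4} = 2 - \left(4 + \frac{b}{4}\right) = -2 - \frac{b}{4}$)
$A{\left(F,P \right)} = 2 F$
$\frac{x{\left(-788,711 \right)}}{A{\left(-78,o{\left(-16 \right)} \right)}} = \frac{711}{2 \left(-78\right)} = \frac{711}{-156} = 711 \left(- \frac{1}{156}\right) = - \frac{237}{52}$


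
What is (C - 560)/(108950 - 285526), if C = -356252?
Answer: 89203/44144 ≈ 2.0207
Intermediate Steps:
(C - 560)/(108950 - 285526) = (-356252 - 560)/(108950 - 285526) = -356812/(-176576) = -356812*(-1/176576) = 89203/44144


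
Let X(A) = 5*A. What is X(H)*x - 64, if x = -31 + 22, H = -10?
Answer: 386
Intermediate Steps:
x = -9
X(H)*x - 64 = (5*(-10))*(-9) - 64 = -50*(-9) - 64 = 450 - 64 = 386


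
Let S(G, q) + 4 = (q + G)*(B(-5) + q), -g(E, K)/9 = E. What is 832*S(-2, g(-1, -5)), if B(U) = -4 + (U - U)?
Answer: 25792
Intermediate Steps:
g(E, K) = -9*E
B(U) = -4 (B(U) = -4 + 0 = -4)
S(G, q) = -4 + (-4 + q)*(G + q) (S(G, q) = -4 + (q + G)*(-4 + q) = -4 + (G + q)*(-4 + q) = -4 + (-4 + q)*(G + q))
832*S(-2, g(-1, -5)) = 832*(-4 + (-9*(-1))**2 - 4*(-2) - (-36)*(-1) - (-18)*(-1)) = 832*(-4 + 9**2 + 8 - 4*9 - 2*9) = 832*(-4 + 81 + 8 - 36 - 18) = 832*31 = 25792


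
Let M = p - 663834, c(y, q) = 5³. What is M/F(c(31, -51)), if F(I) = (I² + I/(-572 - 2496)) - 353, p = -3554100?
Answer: -12940621512/46854371 ≈ -276.19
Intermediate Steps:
c(y, q) = 125
M = -4217934 (M = -3554100 - 663834 = -4217934)
F(I) = -353 + I² - I/3068 (F(I) = (I² + I/(-3068)) - 353 = (I² - I/3068) - 353 = -353 + I² - I/3068)
M/F(c(31, -51)) = -4217934/(-353 + 125² - 1/3068*125) = -4217934/(-353 + 15625 - 125/3068) = -4217934/46854371/3068 = -4217934*3068/46854371 = -12940621512/46854371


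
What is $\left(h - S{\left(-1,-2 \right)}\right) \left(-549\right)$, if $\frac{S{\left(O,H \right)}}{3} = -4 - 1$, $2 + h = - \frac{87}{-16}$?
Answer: $- \frac{161955}{16} \approx -10122.0$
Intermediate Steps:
$h = \frac{55}{16}$ ($h = -2 - \frac{87}{-16} = -2 - - \frac{87}{16} = -2 + \frac{87}{16} = \frac{55}{16} \approx 3.4375$)
$S{\left(O,H \right)} = -15$ ($S{\left(O,H \right)} = 3 \left(-4 - 1\right) = 3 \left(-5\right) = -15$)
$\left(h - S{\left(-1,-2 \right)}\right) \left(-549\right) = \left(\frac{55}{16} - -15\right) \left(-549\right) = \left(\frac{55}{16} + 15\right) \left(-549\right) = \frac{295}{16} \left(-549\right) = - \frac{161955}{16}$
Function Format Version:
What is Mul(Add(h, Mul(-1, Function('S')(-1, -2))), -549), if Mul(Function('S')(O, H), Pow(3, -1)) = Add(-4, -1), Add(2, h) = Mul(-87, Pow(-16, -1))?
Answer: Rational(-161955, 16) ≈ -10122.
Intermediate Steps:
h = Rational(55, 16) (h = Add(-2, Mul(-87, Pow(-16, -1))) = Add(-2, Mul(-87, Rational(-1, 16))) = Add(-2, Rational(87, 16)) = Rational(55, 16) ≈ 3.4375)
Function('S')(O, H) = -15 (Function('S')(O, H) = Mul(3, Add(-4, -1)) = Mul(3, -5) = -15)
Mul(Add(h, Mul(-1, Function('S')(-1, -2))), -549) = Mul(Add(Rational(55, 16), Mul(-1, -15)), -549) = Mul(Add(Rational(55, 16), 15), -549) = Mul(Rational(295, 16), -549) = Rational(-161955, 16)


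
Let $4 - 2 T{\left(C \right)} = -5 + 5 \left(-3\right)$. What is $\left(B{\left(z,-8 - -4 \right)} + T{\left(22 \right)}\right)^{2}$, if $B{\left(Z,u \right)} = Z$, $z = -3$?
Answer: $81$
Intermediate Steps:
$T{\left(C \right)} = 12$ ($T{\left(C \right)} = 2 - \frac{-5 + 5 \left(-3\right)}{2} = 2 - \frac{-5 - 15}{2} = 2 - -10 = 2 + 10 = 12$)
$\left(B{\left(z,-8 - -4 \right)} + T{\left(22 \right)}\right)^{2} = \left(-3 + 12\right)^{2} = 9^{2} = 81$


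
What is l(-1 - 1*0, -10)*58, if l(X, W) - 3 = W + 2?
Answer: -290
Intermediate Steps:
l(X, W) = 5 + W (l(X, W) = 3 + (W + 2) = 3 + (2 + W) = 5 + W)
l(-1 - 1*0, -10)*58 = (5 - 10)*58 = -5*58 = -290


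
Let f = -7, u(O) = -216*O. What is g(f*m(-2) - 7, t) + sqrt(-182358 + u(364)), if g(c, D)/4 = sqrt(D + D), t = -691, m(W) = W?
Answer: I*(4*sqrt(1382) + 27*sqrt(358)) ≈ 659.57*I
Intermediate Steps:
g(c, D) = 4*sqrt(2)*sqrt(D) (g(c, D) = 4*sqrt(D + D) = 4*sqrt(2*D) = 4*(sqrt(2)*sqrt(D)) = 4*sqrt(2)*sqrt(D))
g(f*m(-2) - 7, t) + sqrt(-182358 + u(364)) = 4*sqrt(2)*sqrt(-691) + sqrt(-182358 - 216*364) = 4*sqrt(2)*(I*sqrt(691)) + sqrt(-182358 - 78624) = 4*I*sqrt(1382) + sqrt(-260982) = 4*I*sqrt(1382) + 27*I*sqrt(358)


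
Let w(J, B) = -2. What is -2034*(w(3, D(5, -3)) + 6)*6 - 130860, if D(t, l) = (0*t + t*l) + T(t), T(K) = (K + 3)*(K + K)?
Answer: -179676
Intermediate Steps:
T(K) = 2*K*(3 + K) (T(K) = (3 + K)*(2*K) = 2*K*(3 + K))
D(t, l) = l*t + 2*t*(3 + t) (D(t, l) = (0*t + t*l) + 2*t*(3 + t) = (0 + l*t) + 2*t*(3 + t) = l*t + 2*t*(3 + t))
-2034*(w(3, D(5, -3)) + 6)*6 - 130860 = -2034*(-2 + 6)*6 - 130860 = -8136*6 - 130860 = -2034*24 - 130860 = -48816 - 130860 = -179676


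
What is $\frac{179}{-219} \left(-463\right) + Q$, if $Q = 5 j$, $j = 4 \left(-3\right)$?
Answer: $\frac{69737}{219} \approx 318.43$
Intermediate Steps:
$j = -12$
$Q = -60$ ($Q = 5 \left(-12\right) = -60$)
$\frac{179}{-219} \left(-463\right) + Q = \frac{179}{-219} \left(-463\right) - 60 = 179 \left(- \frac{1}{219}\right) \left(-463\right) - 60 = \left(- \frac{179}{219}\right) \left(-463\right) - 60 = \frac{82877}{219} - 60 = \frac{69737}{219}$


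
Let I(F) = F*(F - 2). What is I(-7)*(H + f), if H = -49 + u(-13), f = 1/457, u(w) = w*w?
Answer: 3454983/457 ≈ 7560.1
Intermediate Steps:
u(w) = w**2
I(F) = F*(-2 + F)
f = 1/457 ≈ 0.0021882
H = 120 (H = -49 + (-13)**2 = -49 + 169 = 120)
I(-7)*(H + f) = (-7*(-2 - 7))*(120 + 1/457) = -7*(-9)*(54841/457) = 63*(54841/457) = 3454983/457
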